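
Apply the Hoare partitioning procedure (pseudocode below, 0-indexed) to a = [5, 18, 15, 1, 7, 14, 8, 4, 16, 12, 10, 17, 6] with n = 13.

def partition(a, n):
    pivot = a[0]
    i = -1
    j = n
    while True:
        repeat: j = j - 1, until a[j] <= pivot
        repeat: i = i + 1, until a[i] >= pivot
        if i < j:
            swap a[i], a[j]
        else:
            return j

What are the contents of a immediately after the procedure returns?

pivot = a[0] = 5; i = -1, j = 13
j→7 (a[7]=4≤5), i→0 (a[0]=5≥5); i<j, swap → [4, 18, 15, 1, 7, 14, 8, 5, 16, 12, 10, 17, 6]
j→3 (a[3]=1≤5), i→1 (a[1]=18≥5); i<j, swap → [4, 1, 15, 18, 7, 14, 8, 5, 16, 12, 10, 17, 6]
j→1, i→2; i≥j, return j=1. a = [4, 1, 15, 18, 7, 14, 8, 5, 16, 12, 10, 17, 6]

[4, 1, 15, 18, 7, 14, 8, 5, 16, 12, 10, 17, 6]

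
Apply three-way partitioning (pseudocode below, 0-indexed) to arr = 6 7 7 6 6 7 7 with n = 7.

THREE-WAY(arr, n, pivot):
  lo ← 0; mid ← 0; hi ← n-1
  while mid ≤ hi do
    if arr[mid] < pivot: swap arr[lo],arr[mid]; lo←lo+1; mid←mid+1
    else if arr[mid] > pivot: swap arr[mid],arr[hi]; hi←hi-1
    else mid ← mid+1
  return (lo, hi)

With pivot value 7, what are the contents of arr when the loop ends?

lo=0 mid=0 hi=6
6<7: swap(0,0), lo=1 mid=1 ⇒ 6 7 7 6 6 7 7
7=7: mid=2
7=7: mid=3
6<7: swap(1,3), lo=2 mid=4 ⇒ 6 6 7 7 6 7 7
6<7: swap(2,4), lo=3 mid=5 ⇒ 6 6 6 7 7 7 7
7=7: mid=6
7=7: mid=7
done. lo=3 hi=6; arr=6 6 6 7 7 7 7

6 6 6 7 7 7 7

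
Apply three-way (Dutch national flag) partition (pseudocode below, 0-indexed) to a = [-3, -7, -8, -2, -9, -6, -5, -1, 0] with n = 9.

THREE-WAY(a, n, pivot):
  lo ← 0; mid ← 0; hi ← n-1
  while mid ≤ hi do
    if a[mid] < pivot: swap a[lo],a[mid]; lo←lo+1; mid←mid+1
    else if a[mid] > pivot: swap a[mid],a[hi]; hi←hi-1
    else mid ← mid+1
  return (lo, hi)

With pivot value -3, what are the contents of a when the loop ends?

[-7, -8, -5, -9, -6, -3, -1, 0, -2]

lo=0 mid=0 hi=8
-3=-3: mid=1
-7<-3: swap(0,1), lo=1 mid=2 ⇒ [-7, -3, -8, -2, -9, -6, -5, -1, 0]
-8<-3: swap(1,2), lo=2 mid=3 ⇒ [-7, -8, -3, -2, -9, -6, -5, -1, 0]
-2>-3: swap(3,8), hi=7 ⇒ [-7, -8, -3, 0, -9, -6, -5, -1, -2]
0>-3: swap(3,7), hi=6 ⇒ [-7, -8, -3, -1, -9, -6, -5, 0, -2]
-1>-3: swap(3,6), hi=5 ⇒ [-7, -8, -3, -5, -9, -6, -1, 0, -2]
-5<-3: swap(2,3), lo=3 mid=4 ⇒ [-7, -8, -5, -3, -9, -6, -1, 0, -2]
-9<-3: swap(3,4), lo=4 mid=5 ⇒ [-7, -8, -5, -9, -3, -6, -1, 0, -2]
-6<-3: swap(4,5), lo=5 mid=6 ⇒ [-7, -8, -5, -9, -6, -3, -1, 0, -2]
done. lo=5 hi=5; a=[-7, -8, -5, -9, -6, -3, -1, 0, -2]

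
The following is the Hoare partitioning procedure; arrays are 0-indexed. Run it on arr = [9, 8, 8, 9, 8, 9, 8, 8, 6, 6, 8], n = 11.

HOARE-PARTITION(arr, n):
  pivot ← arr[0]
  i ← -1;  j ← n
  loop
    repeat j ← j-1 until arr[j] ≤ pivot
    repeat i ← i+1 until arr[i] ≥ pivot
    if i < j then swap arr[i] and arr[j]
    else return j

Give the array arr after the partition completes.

pivot=9
j stops at 10 (8), i stops at 0 (9); swap ⇒ [8, 8, 8, 9, 8, 9, 8, 8, 6, 6, 9]
j stops at 9 (6), i stops at 3 (9); swap ⇒ [8, 8, 8, 6, 8, 9, 8, 8, 6, 9, 9]
j stops at 8 (6), i stops at 5 (9); swap ⇒ [8, 8, 8, 6, 8, 6, 8, 8, 9, 9, 9]
j stops at 7, i stops at 8; i≥j ⇒ return 7. arr=[8, 8, 8, 6, 8, 6, 8, 8, 9, 9, 9]

[8, 8, 8, 6, 8, 6, 8, 8, 9, 9, 9]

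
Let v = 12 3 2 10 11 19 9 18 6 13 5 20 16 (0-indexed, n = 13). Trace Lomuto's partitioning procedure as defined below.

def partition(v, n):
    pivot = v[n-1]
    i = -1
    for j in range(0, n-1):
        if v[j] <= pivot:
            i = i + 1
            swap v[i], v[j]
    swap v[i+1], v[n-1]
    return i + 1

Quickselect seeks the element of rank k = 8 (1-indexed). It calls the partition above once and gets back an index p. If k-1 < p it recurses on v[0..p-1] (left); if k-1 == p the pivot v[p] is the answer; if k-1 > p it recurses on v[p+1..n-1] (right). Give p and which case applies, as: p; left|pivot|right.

pivot=16, i=-1
j=0: 12≤16, i=0, swap(0,0) ⇒ 12 3 2 10 11 19 9 18 6 13 5 20 16
j=1: 3≤16, i=1, swap(1,1) ⇒ 12 3 2 10 11 19 9 18 6 13 5 20 16
j=2: 2≤16, i=2, swap(2,2) ⇒ 12 3 2 10 11 19 9 18 6 13 5 20 16
j=3: 10≤16, i=3, swap(3,3) ⇒ 12 3 2 10 11 19 9 18 6 13 5 20 16
j=4: 11≤16, i=4, swap(4,4) ⇒ 12 3 2 10 11 19 9 18 6 13 5 20 16
j=5: 19>16, skip
j=6: 9≤16, i=5, swap(5,6) ⇒ 12 3 2 10 11 9 19 18 6 13 5 20 16
j=7: 18>16, skip
j=8: 6≤16, i=6, swap(6,8) ⇒ 12 3 2 10 11 9 6 18 19 13 5 20 16
j=9: 13≤16, i=7, swap(7,9) ⇒ 12 3 2 10 11 9 6 13 19 18 5 20 16
j=10: 5≤16, i=8, swap(8,10) ⇒ 12 3 2 10 11 9 6 13 5 18 19 20 16
j=11: 20>16, skip
swap(9,12) ⇒ 12 3 2 10 11 9 6 13 5 16 19 20 18; return 9
p = 9; k-1 = 7 < 9 ⇒ left

9; left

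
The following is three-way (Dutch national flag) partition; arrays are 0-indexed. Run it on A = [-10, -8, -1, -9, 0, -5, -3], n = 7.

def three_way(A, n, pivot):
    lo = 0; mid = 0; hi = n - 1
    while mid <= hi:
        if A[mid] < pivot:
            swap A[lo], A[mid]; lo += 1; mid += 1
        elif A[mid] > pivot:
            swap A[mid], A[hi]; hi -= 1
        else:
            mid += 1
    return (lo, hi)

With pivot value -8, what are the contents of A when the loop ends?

lo=0 mid=0 hi=6
-10<-8: swap(0,0), lo=1 mid=1 ⇒ [-10, -8, -1, -9, 0, -5, -3]
-8=-8: mid=2
-1>-8: swap(2,6), hi=5 ⇒ [-10, -8, -3, -9, 0, -5, -1]
-3>-8: swap(2,5), hi=4 ⇒ [-10, -8, -5, -9, 0, -3, -1]
-5>-8: swap(2,4), hi=3 ⇒ [-10, -8, 0, -9, -5, -3, -1]
0>-8: swap(2,3), hi=2 ⇒ [-10, -8, -9, 0, -5, -3, -1]
-9<-8: swap(1,2), lo=2 mid=3 ⇒ [-10, -9, -8, 0, -5, -3, -1]
done. lo=2 hi=2; A=[-10, -9, -8, 0, -5, -3, -1]

[-10, -9, -8, 0, -5, -3, -1]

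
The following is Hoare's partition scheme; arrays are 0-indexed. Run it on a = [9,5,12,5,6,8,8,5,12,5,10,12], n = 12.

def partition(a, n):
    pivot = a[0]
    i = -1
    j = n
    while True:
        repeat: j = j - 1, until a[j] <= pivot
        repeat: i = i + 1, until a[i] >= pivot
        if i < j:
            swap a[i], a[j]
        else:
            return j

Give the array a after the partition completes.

[5,5,5,5,6,8,8,12,12,9,10,12]

pivot = a[0] = 9; i = -1, j = 12
j→9 (a[9]=5≤9), i→0 (a[0]=9≥9); i<j, swap → [5,5,12,5,6,8,8,5,12,9,10,12]
j→7 (a[7]=5≤9), i→2 (a[2]=12≥9); i<j, swap → [5,5,5,5,6,8,8,12,12,9,10,12]
j→6, i→7; i≥j, return j=6. a = [5,5,5,5,6,8,8,12,12,9,10,12]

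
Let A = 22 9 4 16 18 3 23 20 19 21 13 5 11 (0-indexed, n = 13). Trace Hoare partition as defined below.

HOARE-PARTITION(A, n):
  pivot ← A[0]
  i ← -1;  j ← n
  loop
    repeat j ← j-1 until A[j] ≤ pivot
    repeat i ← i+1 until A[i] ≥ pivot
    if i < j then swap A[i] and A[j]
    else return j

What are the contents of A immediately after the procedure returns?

11 9 4 16 18 3 5 20 19 21 13 23 22

pivot=22
j stops at 12 (11), i stops at 0 (22); swap ⇒ 11 9 4 16 18 3 23 20 19 21 13 5 22
j stops at 11 (5), i stops at 6 (23); swap ⇒ 11 9 4 16 18 3 5 20 19 21 13 23 22
j stops at 10, i stops at 11; i≥j ⇒ return 10. A=11 9 4 16 18 3 5 20 19 21 13 23 22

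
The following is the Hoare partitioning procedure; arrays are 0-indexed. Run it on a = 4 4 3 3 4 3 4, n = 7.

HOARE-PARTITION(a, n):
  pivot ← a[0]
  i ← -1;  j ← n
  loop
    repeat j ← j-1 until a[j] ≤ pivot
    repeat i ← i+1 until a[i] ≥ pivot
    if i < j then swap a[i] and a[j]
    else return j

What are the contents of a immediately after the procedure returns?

4 3 3 3 4 4 4

pivot=4
j stops at 6 (4), i stops at 0 (4); swap ⇒ 4 4 3 3 4 3 4
j stops at 5 (3), i stops at 1 (4); swap ⇒ 4 3 3 3 4 4 4
j stops at 4, i stops at 4; i≥j ⇒ return 4. a=4 3 3 3 4 4 4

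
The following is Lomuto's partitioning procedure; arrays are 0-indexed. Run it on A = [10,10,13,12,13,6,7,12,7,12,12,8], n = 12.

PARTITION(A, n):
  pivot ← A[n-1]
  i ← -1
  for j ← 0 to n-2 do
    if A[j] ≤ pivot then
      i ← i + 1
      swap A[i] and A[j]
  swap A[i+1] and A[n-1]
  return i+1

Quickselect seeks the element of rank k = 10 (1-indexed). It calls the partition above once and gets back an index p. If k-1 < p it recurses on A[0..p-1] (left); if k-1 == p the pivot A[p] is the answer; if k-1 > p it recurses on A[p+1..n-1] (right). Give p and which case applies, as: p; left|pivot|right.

3; right

pivot = A[11] = 8; i = -1
j=0: A[0]=10 > 8 → no swap
j=1: A[1]=10 > 8 → no swap
j=2: A[2]=13 > 8 → no swap
j=3: A[3]=12 > 8 → no swap
j=4: A[4]=13 > 8 → no swap
j=5: A[5]=6 ≤ 8 → i=0, swap A[0],A[5] → [6,10,13,12,13,10,7,12,7,12,12,8]
j=6: A[6]=7 ≤ 8 → i=1, swap A[1],A[6] → [6,7,13,12,13,10,10,12,7,12,12,8]
j=7: A[7]=12 > 8 → no swap
j=8: A[8]=7 ≤ 8 → i=2, swap A[2],A[8] → [6,7,7,12,13,10,10,12,13,12,12,8]
j=9: A[9]=12 > 8 → no swap
j=10: A[10]=12 > 8 → no swap
final swap A[3],A[11] → [6,7,7,8,13,10,10,12,13,12,12,12]; return 3
p = 3; k-1 = 9 > 3 ⇒ right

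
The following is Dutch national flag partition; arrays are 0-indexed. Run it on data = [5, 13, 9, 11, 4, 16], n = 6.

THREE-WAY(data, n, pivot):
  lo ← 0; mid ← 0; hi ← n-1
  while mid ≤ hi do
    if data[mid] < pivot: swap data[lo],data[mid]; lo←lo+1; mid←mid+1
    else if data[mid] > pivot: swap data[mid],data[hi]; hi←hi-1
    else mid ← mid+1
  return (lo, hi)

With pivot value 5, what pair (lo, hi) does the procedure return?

pivot = 5; lo=0, mid=0, hi=5
data[mid]=5=5: mid=1
data[mid]=13>5: swap data[1],data[5]; hi=4 → [5, 16, 9, 11, 4, 13]
data[mid]=16>5: swap data[1],data[4]; hi=3 → [5, 4, 9, 11, 16, 13]
data[mid]=4<5: swap data[0],data[1]; lo=1,mid=2 → [4, 5, 9, 11, 16, 13]
data[mid]=9>5: swap data[2],data[3]; hi=2 → [4, 5, 11, 9, 16, 13]
data[mid]=11>5: swap data[2],data[2]; hi=1 → [4, 5, 11, 9, 16, 13]
end: lo=1, hi=1; data = [4, 5, 11, 9, 16, 13]

(1, 1)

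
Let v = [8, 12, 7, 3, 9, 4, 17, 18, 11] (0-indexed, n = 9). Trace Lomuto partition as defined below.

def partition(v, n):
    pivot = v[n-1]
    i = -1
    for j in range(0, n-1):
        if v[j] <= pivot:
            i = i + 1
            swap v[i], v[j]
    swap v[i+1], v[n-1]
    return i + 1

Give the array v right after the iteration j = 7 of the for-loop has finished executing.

pivot=11, i=-1
j=0: 8≤11, i=0, swap(0,0) ⇒ [8, 12, 7, 3, 9, 4, 17, 18, 11]
j=1: 12>11, skip
j=2: 7≤11, i=1, swap(1,2) ⇒ [8, 7, 12, 3, 9, 4, 17, 18, 11]
j=3: 3≤11, i=2, swap(2,3) ⇒ [8, 7, 3, 12, 9, 4, 17, 18, 11]
j=4: 9≤11, i=3, swap(3,4) ⇒ [8, 7, 3, 9, 12, 4, 17, 18, 11]
j=5: 4≤11, i=4, swap(4,5) ⇒ [8, 7, 3, 9, 4, 12, 17, 18, 11]
j=6: 17>11, skip
j=7: 18>11, skip
(after j=7) v = [8, 7, 3, 9, 4, 12, 17, 18, 11]

[8, 7, 3, 9, 4, 12, 17, 18, 11]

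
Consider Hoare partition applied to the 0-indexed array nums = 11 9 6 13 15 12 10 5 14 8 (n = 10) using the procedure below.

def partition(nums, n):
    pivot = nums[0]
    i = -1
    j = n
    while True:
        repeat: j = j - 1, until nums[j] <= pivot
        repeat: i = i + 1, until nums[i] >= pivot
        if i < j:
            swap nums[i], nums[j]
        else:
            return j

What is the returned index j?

4

pivot=11
j stops at 9 (8), i stops at 0 (11); swap ⇒ 8 9 6 13 15 12 10 5 14 11
j stops at 7 (5), i stops at 3 (13); swap ⇒ 8 9 6 5 15 12 10 13 14 11
j stops at 6 (10), i stops at 4 (15); swap ⇒ 8 9 6 5 10 12 15 13 14 11
j stops at 4, i stops at 5; i≥j ⇒ return 4. nums=8 9 6 5 10 12 15 13 14 11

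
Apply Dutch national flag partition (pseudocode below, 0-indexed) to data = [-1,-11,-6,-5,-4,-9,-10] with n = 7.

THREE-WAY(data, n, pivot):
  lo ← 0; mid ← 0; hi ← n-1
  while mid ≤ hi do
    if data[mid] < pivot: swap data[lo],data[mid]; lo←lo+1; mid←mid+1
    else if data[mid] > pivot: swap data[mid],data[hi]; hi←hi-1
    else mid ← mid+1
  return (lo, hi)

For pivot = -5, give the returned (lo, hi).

pivot = -5; lo=0, mid=0, hi=6
data[mid]=-1>-5: swap data[0],data[6]; hi=5 → [-10,-11,-6,-5,-4,-9,-1]
data[mid]=-10<-5: swap data[0],data[0]; lo=1,mid=1 → [-10,-11,-6,-5,-4,-9,-1]
data[mid]=-11<-5: swap data[1],data[1]; lo=2,mid=2 → [-10,-11,-6,-5,-4,-9,-1]
data[mid]=-6<-5: swap data[2],data[2]; lo=3,mid=3 → [-10,-11,-6,-5,-4,-9,-1]
data[mid]=-5=-5: mid=4
data[mid]=-4>-5: swap data[4],data[5]; hi=4 → [-10,-11,-6,-5,-9,-4,-1]
data[mid]=-9<-5: swap data[3],data[4]; lo=4,mid=5 → [-10,-11,-6,-9,-5,-4,-1]
end: lo=4, hi=4; data = [-10,-11,-6,-9,-5,-4,-1]

(4, 4)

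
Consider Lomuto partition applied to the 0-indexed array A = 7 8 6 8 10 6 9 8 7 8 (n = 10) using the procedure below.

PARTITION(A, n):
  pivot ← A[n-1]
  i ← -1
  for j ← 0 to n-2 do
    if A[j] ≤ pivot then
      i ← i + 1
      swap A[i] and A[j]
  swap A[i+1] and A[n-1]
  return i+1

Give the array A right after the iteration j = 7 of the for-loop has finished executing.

7 8 6 8 6 8 9 10 7 8

pivot = A[9] = 8; i = -1
j=0: A[0]=7 ≤ 8 → i=0, swap A[0],A[0] (no change) → 7 8 6 8 10 6 9 8 7 8
j=1: A[1]=8 ≤ 8 → i=1, swap A[1],A[1] (no change) → 7 8 6 8 10 6 9 8 7 8
j=2: A[2]=6 ≤ 8 → i=2, swap A[2],A[2] (no change) → 7 8 6 8 10 6 9 8 7 8
j=3: A[3]=8 ≤ 8 → i=3, swap A[3],A[3] (no change) → 7 8 6 8 10 6 9 8 7 8
j=4: A[4]=10 > 8 → no swap
j=5: A[5]=6 ≤ 8 → i=4, swap A[4],A[5] → 7 8 6 8 6 10 9 8 7 8
j=6: A[6]=9 > 8 → no swap
j=7: A[7]=8 ≤ 8 → i=5, swap A[5],A[7] → 7 8 6 8 6 8 9 10 7 8
(after j=7) A = 7 8 6 8 6 8 9 10 7 8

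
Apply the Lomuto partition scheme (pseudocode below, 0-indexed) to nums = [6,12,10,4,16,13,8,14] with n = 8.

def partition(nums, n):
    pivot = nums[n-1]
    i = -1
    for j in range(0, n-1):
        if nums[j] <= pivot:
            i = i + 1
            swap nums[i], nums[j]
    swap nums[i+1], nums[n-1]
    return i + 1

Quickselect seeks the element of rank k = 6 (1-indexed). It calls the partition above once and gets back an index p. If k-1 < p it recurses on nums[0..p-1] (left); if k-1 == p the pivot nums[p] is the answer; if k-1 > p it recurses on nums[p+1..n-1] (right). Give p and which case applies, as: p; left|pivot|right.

6; left

pivot = nums[7] = 14; i = -1
j=0: nums[0]=6 ≤ 14 → i=0, swap nums[0],nums[0] (no change) → [6,12,10,4,16,13,8,14]
j=1: nums[1]=12 ≤ 14 → i=1, swap nums[1],nums[1] (no change) → [6,12,10,4,16,13,8,14]
j=2: nums[2]=10 ≤ 14 → i=2, swap nums[2],nums[2] (no change) → [6,12,10,4,16,13,8,14]
j=3: nums[3]=4 ≤ 14 → i=3, swap nums[3],nums[3] (no change) → [6,12,10,4,16,13,8,14]
j=4: nums[4]=16 > 14 → no swap
j=5: nums[5]=13 ≤ 14 → i=4, swap nums[4],nums[5] → [6,12,10,4,13,16,8,14]
j=6: nums[6]=8 ≤ 14 → i=5, swap nums[5],nums[6] → [6,12,10,4,13,8,16,14]
final swap nums[6],nums[7] → [6,12,10,4,13,8,14,16]; return 6
p = 6; k-1 = 5 < 6 ⇒ left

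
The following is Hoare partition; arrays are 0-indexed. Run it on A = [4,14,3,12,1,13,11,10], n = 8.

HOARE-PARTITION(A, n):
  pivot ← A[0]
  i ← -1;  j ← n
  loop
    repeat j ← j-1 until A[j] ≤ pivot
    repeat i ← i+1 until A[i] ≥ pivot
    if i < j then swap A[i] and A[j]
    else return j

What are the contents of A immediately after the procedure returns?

pivot=4
j stops at 4 (1), i stops at 0 (4); swap ⇒ [1,14,3,12,4,13,11,10]
j stops at 2 (3), i stops at 1 (14); swap ⇒ [1,3,14,12,4,13,11,10]
j stops at 1, i stops at 2; i≥j ⇒ return 1. A=[1,3,14,12,4,13,11,10]

[1,3,14,12,4,13,11,10]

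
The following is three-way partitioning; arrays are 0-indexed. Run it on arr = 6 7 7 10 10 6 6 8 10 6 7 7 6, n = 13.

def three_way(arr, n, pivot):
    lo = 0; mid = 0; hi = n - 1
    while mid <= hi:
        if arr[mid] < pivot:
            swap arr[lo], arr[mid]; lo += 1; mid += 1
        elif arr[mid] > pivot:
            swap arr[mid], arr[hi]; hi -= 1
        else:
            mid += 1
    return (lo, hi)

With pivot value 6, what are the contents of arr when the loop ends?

pivot = 6; lo=0, mid=0, hi=12
arr[mid]=6=6: mid=1
arr[mid]=7>6: swap arr[1],arr[12]; hi=11 → 6 6 7 10 10 6 6 8 10 6 7 7 7
arr[mid]=6=6: mid=2
arr[mid]=7>6: swap arr[2],arr[11]; hi=10 → 6 6 7 10 10 6 6 8 10 6 7 7 7
arr[mid]=7>6: swap arr[2],arr[10]; hi=9 → 6 6 7 10 10 6 6 8 10 6 7 7 7
arr[mid]=7>6: swap arr[2],arr[9]; hi=8 → 6 6 6 10 10 6 6 8 10 7 7 7 7
arr[mid]=6=6: mid=3
arr[mid]=10>6: swap arr[3],arr[8]; hi=7 → 6 6 6 10 10 6 6 8 10 7 7 7 7
arr[mid]=10>6: swap arr[3],arr[7]; hi=6 → 6 6 6 8 10 6 6 10 10 7 7 7 7
arr[mid]=8>6: swap arr[3],arr[6]; hi=5 → 6 6 6 6 10 6 8 10 10 7 7 7 7
arr[mid]=6=6: mid=4
arr[mid]=10>6: swap arr[4],arr[5]; hi=4 → 6 6 6 6 6 10 8 10 10 7 7 7 7
arr[mid]=6=6: mid=5
end: lo=0, hi=4; arr = 6 6 6 6 6 10 8 10 10 7 7 7 7

6 6 6 6 6 10 8 10 10 7 7 7 7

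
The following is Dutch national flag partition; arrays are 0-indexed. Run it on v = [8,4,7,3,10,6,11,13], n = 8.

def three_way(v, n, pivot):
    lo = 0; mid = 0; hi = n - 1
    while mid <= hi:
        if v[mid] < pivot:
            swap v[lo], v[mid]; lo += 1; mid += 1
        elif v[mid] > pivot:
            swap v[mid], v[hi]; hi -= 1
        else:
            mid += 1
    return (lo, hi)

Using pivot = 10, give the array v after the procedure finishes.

[8,4,7,3,6,10,13,11]

lo=0 mid=0 hi=7
8<10: swap(0,0), lo=1 mid=1 ⇒ [8,4,7,3,10,6,11,13]
4<10: swap(1,1), lo=2 mid=2 ⇒ [8,4,7,3,10,6,11,13]
7<10: swap(2,2), lo=3 mid=3 ⇒ [8,4,7,3,10,6,11,13]
3<10: swap(3,3), lo=4 mid=4 ⇒ [8,4,7,3,10,6,11,13]
10=10: mid=5
6<10: swap(4,5), lo=5 mid=6 ⇒ [8,4,7,3,6,10,11,13]
11>10: swap(6,7), hi=6 ⇒ [8,4,7,3,6,10,13,11]
13>10: swap(6,6), hi=5 ⇒ [8,4,7,3,6,10,13,11]
done. lo=5 hi=5; v=[8,4,7,3,6,10,13,11]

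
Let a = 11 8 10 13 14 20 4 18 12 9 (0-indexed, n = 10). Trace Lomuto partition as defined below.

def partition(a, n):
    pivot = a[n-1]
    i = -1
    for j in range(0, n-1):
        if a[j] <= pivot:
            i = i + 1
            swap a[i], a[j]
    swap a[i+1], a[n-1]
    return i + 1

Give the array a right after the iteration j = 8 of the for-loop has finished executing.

8 4 10 13 14 20 11 18 12 9

pivot=9, i=-1
j=0: 11>9, skip
j=1: 8≤9, i=0, swap(0,1) ⇒ 8 11 10 13 14 20 4 18 12 9
j=2: 10>9, skip
j=3: 13>9, skip
j=4: 14>9, skip
j=5: 20>9, skip
j=6: 4≤9, i=1, swap(1,6) ⇒ 8 4 10 13 14 20 11 18 12 9
j=7: 18>9, skip
j=8: 12>9, skip
(after j=8) a = 8 4 10 13 14 20 11 18 12 9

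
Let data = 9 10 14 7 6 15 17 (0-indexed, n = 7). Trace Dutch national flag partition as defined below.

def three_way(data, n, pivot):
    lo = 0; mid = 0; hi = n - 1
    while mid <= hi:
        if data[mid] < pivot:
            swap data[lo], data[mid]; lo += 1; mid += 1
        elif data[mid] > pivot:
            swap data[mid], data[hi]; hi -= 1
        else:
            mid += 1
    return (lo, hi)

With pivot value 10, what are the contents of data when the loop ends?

pivot = 10; lo=0, mid=0, hi=6
data[mid]=9<10: swap data[0],data[0]; lo=1,mid=1 → 9 10 14 7 6 15 17
data[mid]=10=10: mid=2
data[mid]=14>10: swap data[2],data[6]; hi=5 → 9 10 17 7 6 15 14
data[mid]=17>10: swap data[2],data[5]; hi=4 → 9 10 15 7 6 17 14
data[mid]=15>10: swap data[2],data[4]; hi=3 → 9 10 6 7 15 17 14
data[mid]=6<10: swap data[1],data[2]; lo=2,mid=3 → 9 6 10 7 15 17 14
data[mid]=7<10: swap data[2],data[3]; lo=3,mid=4 → 9 6 7 10 15 17 14
end: lo=3, hi=3; data = 9 6 7 10 15 17 14

9 6 7 10 15 17 14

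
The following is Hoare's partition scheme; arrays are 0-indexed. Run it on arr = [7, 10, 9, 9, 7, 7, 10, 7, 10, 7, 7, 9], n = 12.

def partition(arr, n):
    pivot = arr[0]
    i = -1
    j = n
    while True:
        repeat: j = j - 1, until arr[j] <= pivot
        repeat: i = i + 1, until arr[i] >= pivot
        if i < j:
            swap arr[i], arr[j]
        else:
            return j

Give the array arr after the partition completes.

[7, 7, 7, 7, 7, 9, 10, 9, 10, 10, 7, 9]

pivot = arr[0] = 7; i = -1, j = 12
j→10 (arr[10]=7≤7), i→0 (arr[0]=7≥7); i<j, swap → [7, 10, 9, 9, 7, 7, 10, 7, 10, 7, 7, 9]
j→9 (arr[9]=7≤7), i→1 (arr[1]=10≥7); i<j, swap → [7, 7, 9, 9, 7, 7, 10, 7, 10, 10, 7, 9]
j→7 (arr[7]=7≤7), i→2 (arr[2]=9≥7); i<j, swap → [7, 7, 7, 9, 7, 7, 10, 9, 10, 10, 7, 9]
j→5 (arr[5]=7≤7), i→3 (arr[3]=9≥7); i<j, swap → [7, 7, 7, 7, 7, 9, 10, 9, 10, 10, 7, 9]
j→4, i→4; i≥j, return j=4. arr = [7, 7, 7, 7, 7, 9, 10, 9, 10, 10, 7, 9]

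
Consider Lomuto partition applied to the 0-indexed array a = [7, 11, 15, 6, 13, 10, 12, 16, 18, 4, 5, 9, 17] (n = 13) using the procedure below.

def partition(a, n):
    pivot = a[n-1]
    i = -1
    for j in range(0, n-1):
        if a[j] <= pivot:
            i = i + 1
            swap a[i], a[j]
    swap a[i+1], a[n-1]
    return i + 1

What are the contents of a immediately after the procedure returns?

pivot = a[12] = 17; i = -1
j=0: a[0]=7 ≤ 17 → i=0, swap a[0],a[0] (no change) → [7, 11, 15, 6, 13, 10, 12, 16, 18, 4, 5, 9, 17]
j=1: a[1]=11 ≤ 17 → i=1, swap a[1],a[1] (no change) → [7, 11, 15, 6, 13, 10, 12, 16, 18, 4, 5, 9, 17]
j=2: a[2]=15 ≤ 17 → i=2, swap a[2],a[2] (no change) → [7, 11, 15, 6, 13, 10, 12, 16, 18, 4, 5, 9, 17]
j=3: a[3]=6 ≤ 17 → i=3, swap a[3],a[3] (no change) → [7, 11, 15, 6, 13, 10, 12, 16, 18, 4, 5, 9, 17]
j=4: a[4]=13 ≤ 17 → i=4, swap a[4],a[4] (no change) → [7, 11, 15, 6, 13, 10, 12, 16, 18, 4, 5, 9, 17]
j=5: a[5]=10 ≤ 17 → i=5, swap a[5],a[5] (no change) → [7, 11, 15, 6, 13, 10, 12, 16, 18, 4, 5, 9, 17]
j=6: a[6]=12 ≤ 17 → i=6, swap a[6],a[6] (no change) → [7, 11, 15, 6, 13, 10, 12, 16, 18, 4, 5, 9, 17]
j=7: a[7]=16 ≤ 17 → i=7, swap a[7],a[7] (no change) → [7, 11, 15, 6, 13, 10, 12, 16, 18, 4, 5, 9, 17]
j=8: a[8]=18 > 17 → no swap
j=9: a[9]=4 ≤ 17 → i=8, swap a[8],a[9] → [7, 11, 15, 6, 13, 10, 12, 16, 4, 18, 5, 9, 17]
j=10: a[10]=5 ≤ 17 → i=9, swap a[9],a[10] → [7, 11, 15, 6, 13, 10, 12, 16, 4, 5, 18, 9, 17]
j=11: a[11]=9 ≤ 17 → i=10, swap a[10],a[11] → [7, 11, 15, 6, 13, 10, 12, 16, 4, 5, 9, 18, 17]
final swap a[11],a[12] → [7, 11, 15, 6, 13, 10, 12, 16, 4, 5, 9, 17, 18]; return 11

[7, 11, 15, 6, 13, 10, 12, 16, 4, 5, 9, 17, 18]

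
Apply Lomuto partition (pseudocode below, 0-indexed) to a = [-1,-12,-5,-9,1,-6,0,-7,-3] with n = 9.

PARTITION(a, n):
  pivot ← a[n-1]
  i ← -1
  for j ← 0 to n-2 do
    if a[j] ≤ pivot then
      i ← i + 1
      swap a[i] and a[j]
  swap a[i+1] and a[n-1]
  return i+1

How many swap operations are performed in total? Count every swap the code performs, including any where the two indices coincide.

6

pivot=-3, i=-1
j=0: -1>-3, skip
j=1: -12≤-3, i=0, swap(0,1) ⇒ [-12,-1,-5,-9,1,-6,0,-7,-3]
j=2: -5≤-3, i=1, swap(1,2) ⇒ [-12,-5,-1,-9,1,-6,0,-7,-3]
j=3: -9≤-3, i=2, swap(2,3) ⇒ [-12,-5,-9,-1,1,-6,0,-7,-3]
j=4: 1>-3, skip
j=5: -6≤-3, i=3, swap(3,5) ⇒ [-12,-5,-9,-6,1,-1,0,-7,-3]
j=6: 0>-3, skip
j=7: -7≤-3, i=4, swap(4,7) ⇒ [-12,-5,-9,-6,-7,-1,0,1,-3]
swap(5,8) ⇒ [-12,-5,-9,-6,-7,-3,0,1,-1]; return 5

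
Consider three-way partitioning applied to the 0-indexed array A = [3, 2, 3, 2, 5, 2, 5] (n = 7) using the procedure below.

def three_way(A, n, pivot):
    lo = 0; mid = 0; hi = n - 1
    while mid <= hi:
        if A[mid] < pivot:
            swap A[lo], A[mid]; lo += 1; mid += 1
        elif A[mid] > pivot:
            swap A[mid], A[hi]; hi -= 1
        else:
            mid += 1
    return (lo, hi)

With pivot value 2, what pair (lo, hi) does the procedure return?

(0, 2)

pivot = 2; lo=0, mid=0, hi=6
A[mid]=3>2: swap A[0],A[6]; hi=5 → [5, 2, 3, 2, 5, 2, 3]
A[mid]=5>2: swap A[0],A[5]; hi=4 → [2, 2, 3, 2, 5, 5, 3]
A[mid]=2=2: mid=1
A[mid]=2=2: mid=2
A[mid]=3>2: swap A[2],A[4]; hi=3 → [2, 2, 5, 2, 3, 5, 3]
A[mid]=5>2: swap A[2],A[3]; hi=2 → [2, 2, 2, 5, 3, 5, 3]
A[mid]=2=2: mid=3
end: lo=0, hi=2; A = [2, 2, 2, 5, 3, 5, 3]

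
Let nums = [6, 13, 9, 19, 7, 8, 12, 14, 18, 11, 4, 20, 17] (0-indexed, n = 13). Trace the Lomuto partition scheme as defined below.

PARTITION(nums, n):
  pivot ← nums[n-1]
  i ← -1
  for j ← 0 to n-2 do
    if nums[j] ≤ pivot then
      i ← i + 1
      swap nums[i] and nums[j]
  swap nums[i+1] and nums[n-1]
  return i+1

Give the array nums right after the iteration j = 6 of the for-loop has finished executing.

pivot=17, i=-1
j=0: 6≤17, i=0, swap(0,0) ⇒ [6, 13, 9, 19, 7, 8, 12, 14, 18, 11, 4, 20, 17]
j=1: 13≤17, i=1, swap(1,1) ⇒ [6, 13, 9, 19, 7, 8, 12, 14, 18, 11, 4, 20, 17]
j=2: 9≤17, i=2, swap(2,2) ⇒ [6, 13, 9, 19, 7, 8, 12, 14, 18, 11, 4, 20, 17]
j=3: 19>17, skip
j=4: 7≤17, i=3, swap(3,4) ⇒ [6, 13, 9, 7, 19, 8, 12, 14, 18, 11, 4, 20, 17]
j=5: 8≤17, i=4, swap(4,5) ⇒ [6, 13, 9, 7, 8, 19, 12, 14, 18, 11, 4, 20, 17]
j=6: 12≤17, i=5, swap(5,6) ⇒ [6, 13, 9, 7, 8, 12, 19, 14, 18, 11, 4, 20, 17]
(after j=6) nums = [6, 13, 9, 7, 8, 12, 19, 14, 18, 11, 4, 20, 17]

[6, 13, 9, 7, 8, 12, 19, 14, 18, 11, 4, 20, 17]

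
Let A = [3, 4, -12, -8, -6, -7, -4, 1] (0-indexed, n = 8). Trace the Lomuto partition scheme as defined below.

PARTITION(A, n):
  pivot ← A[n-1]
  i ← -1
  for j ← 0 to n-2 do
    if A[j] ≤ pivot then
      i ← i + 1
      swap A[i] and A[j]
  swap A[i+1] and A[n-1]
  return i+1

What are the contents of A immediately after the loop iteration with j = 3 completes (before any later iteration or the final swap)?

[-12, -8, 3, 4, -6, -7, -4, 1]

pivot = A[7] = 1; i = -1
j=0: A[0]=3 > 1 → no swap
j=1: A[1]=4 > 1 → no swap
j=2: A[2]=-12 ≤ 1 → i=0, swap A[0],A[2] → [-12, 4, 3, -8, -6, -7, -4, 1]
j=3: A[3]=-8 ≤ 1 → i=1, swap A[1],A[3] → [-12, -8, 3, 4, -6, -7, -4, 1]
(after j=3) A = [-12, -8, 3, 4, -6, -7, -4, 1]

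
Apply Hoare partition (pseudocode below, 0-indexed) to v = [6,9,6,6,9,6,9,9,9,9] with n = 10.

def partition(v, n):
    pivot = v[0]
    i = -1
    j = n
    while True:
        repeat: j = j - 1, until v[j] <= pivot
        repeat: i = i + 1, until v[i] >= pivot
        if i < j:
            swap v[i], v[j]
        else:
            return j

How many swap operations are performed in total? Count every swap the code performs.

2

pivot = v[0] = 6; i = -1, j = 10
j→5 (v[5]=6≤6), i→0 (v[0]=6≥6); i<j, swap → [6,9,6,6,9,6,9,9,9,9]
j→3 (v[3]=6≤6), i→1 (v[1]=9≥6); i<j, swap → [6,6,6,9,9,6,9,9,9,9]
j→2, i→2; i≥j, return j=2. v = [6,6,6,9,9,6,9,9,9,9]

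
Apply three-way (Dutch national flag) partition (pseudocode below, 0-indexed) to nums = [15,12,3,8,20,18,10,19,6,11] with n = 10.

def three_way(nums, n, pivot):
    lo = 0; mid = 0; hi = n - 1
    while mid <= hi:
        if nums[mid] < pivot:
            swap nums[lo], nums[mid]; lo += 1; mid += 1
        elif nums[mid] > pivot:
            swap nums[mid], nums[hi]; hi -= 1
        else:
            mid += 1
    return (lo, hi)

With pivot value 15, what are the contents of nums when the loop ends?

[12,3,8,11,6,10,15,19,18,20]

lo=0 mid=0 hi=9
15=15: mid=1
12<15: swap(0,1), lo=1 mid=2 ⇒ [12,15,3,8,20,18,10,19,6,11]
3<15: swap(1,2), lo=2 mid=3 ⇒ [12,3,15,8,20,18,10,19,6,11]
8<15: swap(2,3), lo=3 mid=4 ⇒ [12,3,8,15,20,18,10,19,6,11]
20>15: swap(4,9), hi=8 ⇒ [12,3,8,15,11,18,10,19,6,20]
11<15: swap(3,4), lo=4 mid=5 ⇒ [12,3,8,11,15,18,10,19,6,20]
18>15: swap(5,8), hi=7 ⇒ [12,3,8,11,15,6,10,19,18,20]
6<15: swap(4,5), lo=5 mid=6 ⇒ [12,3,8,11,6,15,10,19,18,20]
10<15: swap(5,6), lo=6 mid=7 ⇒ [12,3,8,11,6,10,15,19,18,20]
19>15: swap(7,7), hi=6 ⇒ [12,3,8,11,6,10,15,19,18,20]
done. lo=6 hi=6; nums=[12,3,8,11,6,10,15,19,18,20]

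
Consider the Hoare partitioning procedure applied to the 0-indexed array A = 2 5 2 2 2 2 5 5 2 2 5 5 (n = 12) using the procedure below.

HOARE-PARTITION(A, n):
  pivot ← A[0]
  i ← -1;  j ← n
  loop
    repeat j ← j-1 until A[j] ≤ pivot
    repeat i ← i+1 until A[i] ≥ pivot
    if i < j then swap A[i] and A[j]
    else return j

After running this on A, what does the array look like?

2 2 2 2 2 2 5 5 5 2 5 5

pivot = A[0] = 2; i = -1, j = 12
j→9 (A[9]=2≤2), i→0 (A[0]=2≥2); i<j, swap → 2 5 2 2 2 2 5 5 2 2 5 5
j→8 (A[8]=2≤2), i→1 (A[1]=5≥2); i<j, swap → 2 2 2 2 2 2 5 5 5 2 5 5
j→5 (A[5]=2≤2), i→2 (A[2]=2≥2); i<j, swap → 2 2 2 2 2 2 5 5 5 2 5 5
j→4 (A[4]=2≤2), i→3 (A[3]=2≥2); i<j, swap → 2 2 2 2 2 2 5 5 5 2 5 5
j→3, i→4; i≥j, return j=3. A = 2 2 2 2 2 2 5 5 5 2 5 5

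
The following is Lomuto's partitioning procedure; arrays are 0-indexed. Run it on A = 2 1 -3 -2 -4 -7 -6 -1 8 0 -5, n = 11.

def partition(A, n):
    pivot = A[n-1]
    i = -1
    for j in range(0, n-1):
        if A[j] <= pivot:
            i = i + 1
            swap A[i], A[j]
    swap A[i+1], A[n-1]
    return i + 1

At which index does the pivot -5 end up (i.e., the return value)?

2

pivot=-5, i=-1
j=0: 2>-5, skip
j=1: 1>-5, skip
j=2: -3>-5, skip
j=3: -2>-5, skip
j=4: -4>-5, skip
j=5: -7≤-5, i=0, swap(0,5) ⇒ -7 1 -3 -2 -4 2 -6 -1 8 0 -5
j=6: -6≤-5, i=1, swap(1,6) ⇒ -7 -6 -3 -2 -4 2 1 -1 8 0 -5
j=7: -1>-5, skip
j=8: 8>-5, skip
j=9: 0>-5, skip
swap(2,10) ⇒ -7 -6 -5 -2 -4 2 1 -1 8 0 -3; return 2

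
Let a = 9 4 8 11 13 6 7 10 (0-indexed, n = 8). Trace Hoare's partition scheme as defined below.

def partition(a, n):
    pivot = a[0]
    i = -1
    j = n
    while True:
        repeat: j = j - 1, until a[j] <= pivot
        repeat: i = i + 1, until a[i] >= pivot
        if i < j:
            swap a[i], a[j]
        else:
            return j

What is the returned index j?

3

pivot=9
j stops at 6 (7), i stops at 0 (9); swap ⇒ 7 4 8 11 13 6 9 10
j stops at 5 (6), i stops at 3 (11); swap ⇒ 7 4 8 6 13 11 9 10
j stops at 3, i stops at 4; i≥j ⇒ return 3. a=7 4 8 6 13 11 9 10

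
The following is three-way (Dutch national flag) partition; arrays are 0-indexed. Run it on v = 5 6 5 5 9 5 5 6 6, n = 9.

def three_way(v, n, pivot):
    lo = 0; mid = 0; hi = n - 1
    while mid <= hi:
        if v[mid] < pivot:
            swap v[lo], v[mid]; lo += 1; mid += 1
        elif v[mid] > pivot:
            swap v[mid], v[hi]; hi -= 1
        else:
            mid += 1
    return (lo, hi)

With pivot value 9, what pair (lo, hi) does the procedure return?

lo=0 mid=0 hi=8
5<9: swap(0,0), lo=1 mid=1 ⇒ 5 6 5 5 9 5 5 6 6
6<9: swap(1,1), lo=2 mid=2 ⇒ 5 6 5 5 9 5 5 6 6
5<9: swap(2,2), lo=3 mid=3 ⇒ 5 6 5 5 9 5 5 6 6
5<9: swap(3,3), lo=4 mid=4 ⇒ 5 6 5 5 9 5 5 6 6
9=9: mid=5
5<9: swap(4,5), lo=5 mid=6 ⇒ 5 6 5 5 5 9 5 6 6
5<9: swap(5,6), lo=6 mid=7 ⇒ 5 6 5 5 5 5 9 6 6
6<9: swap(6,7), lo=7 mid=8 ⇒ 5 6 5 5 5 5 6 9 6
6<9: swap(7,8), lo=8 mid=9 ⇒ 5 6 5 5 5 5 6 6 9
done. lo=8 hi=8; v=5 6 5 5 5 5 6 6 9

(8, 8)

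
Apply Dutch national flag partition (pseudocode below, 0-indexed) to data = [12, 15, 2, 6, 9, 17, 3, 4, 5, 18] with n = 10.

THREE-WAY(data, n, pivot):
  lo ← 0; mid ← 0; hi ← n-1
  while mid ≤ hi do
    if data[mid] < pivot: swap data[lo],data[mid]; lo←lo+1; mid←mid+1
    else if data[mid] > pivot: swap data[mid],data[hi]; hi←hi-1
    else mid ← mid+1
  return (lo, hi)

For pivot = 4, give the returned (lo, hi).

(2, 2)

lo=0 mid=0 hi=9
12>4: swap(0,9), hi=8 ⇒ [18, 15, 2, 6, 9, 17, 3, 4, 5, 12]
18>4: swap(0,8), hi=7 ⇒ [5, 15, 2, 6, 9, 17, 3, 4, 18, 12]
5>4: swap(0,7), hi=6 ⇒ [4, 15, 2, 6, 9, 17, 3, 5, 18, 12]
4=4: mid=1
15>4: swap(1,6), hi=5 ⇒ [4, 3, 2, 6, 9, 17, 15, 5, 18, 12]
3<4: swap(0,1), lo=1 mid=2 ⇒ [3, 4, 2, 6, 9, 17, 15, 5, 18, 12]
2<4: swap(1,2), lo=2 mid=3 ⇒ [3, 2, 4, 6, 9, 17, 15, 5, 18, 12]
6>4: swap(3,5), hi=4 ⇒ [3, 2, 4, 17, 9, 6, 15, 5, 18, 12]
17>4: swap(3,4), hi=3 ⇒ [3, 2, 4, 9, 17, 6, 15, 5, 18, 12]
9>4: swap(3,3), hi=2 ⇒ [3, 2, 4, 9, 17, 6, 15, 5, 18, 12]
done. lo=2 hi=2; data=[3, 2, 4, 9, 17, 6, 15, 5, 18, 12]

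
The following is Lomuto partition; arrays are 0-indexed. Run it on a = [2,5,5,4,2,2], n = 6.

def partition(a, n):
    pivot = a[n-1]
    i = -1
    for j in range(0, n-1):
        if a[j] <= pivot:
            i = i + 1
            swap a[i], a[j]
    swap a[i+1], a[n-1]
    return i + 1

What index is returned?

pivot = a[5] = 2; i = -1
j=0: a[0]=2 ≤ 2 → i=0, swap a[0],a[0] (no change) → [2,5,5,4,2,2]
j=1: a[1]=5 > 2 → no swap
j=2: a[2]=5 > 2 → no swap
j=3: a[3]=4 > 2 → no swap
j=4: a[4]=2 ≤ 2 → i=1, swap a[1],a[4] → [2,2,5,4,5,2]
final swap a[2],a[5] → [2,2,2,4,5,5]; return 2

2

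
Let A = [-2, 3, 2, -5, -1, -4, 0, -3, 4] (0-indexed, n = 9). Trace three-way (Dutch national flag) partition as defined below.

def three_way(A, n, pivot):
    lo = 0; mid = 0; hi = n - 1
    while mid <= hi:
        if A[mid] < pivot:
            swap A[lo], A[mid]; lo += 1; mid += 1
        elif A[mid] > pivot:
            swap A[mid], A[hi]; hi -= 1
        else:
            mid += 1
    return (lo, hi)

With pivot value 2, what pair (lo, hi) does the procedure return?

lo=0 mid=0 hi=8
-2<2: swap(0,0), lo=1 mid=1 ⇒ [-2, 3, 2, -5, -1, -4, 0, -3, 4]
3>2: swap(1,8), hi=7 ⇒ [-2, 4, 2, -5, -1, -4, 0, -3, 3]
4>2: swap(1,7), hi=6 ⇒ [-2, -3, 2, -5, -1, -4, 0, 4, 3]
-3<2: swap(1,1), lo=2 mid=2 ⇒ [-2, -3, 2, -5, -1, -4, 0, 4, 3]
2=2: mid=3
-5<2: swap(2,3), lo=3 mid=4 ⇒ [-2, -3, -5, 2, -1, -4, 0, 4, 3]
-1<2: swap(3,4), lo=4 mid=5 ⇒ [-2, -3, -5, -1, 2, -4, 0, 4, 3]
-4<2: swap(4,5), lo=5 mid=6 ⇒ [-2, -3, -5, -1, -4, 2, 0, 4, 3]
0<2: swap(5,6), lo=6 mid=7 ⇒ [-2, -3, -5, -1, -4, 0, 2, 4, 3]
done. lo=6 hi=6; A=[-2, -3, -5, -1, -4, 0, 2, 4, 3]

(6, 6)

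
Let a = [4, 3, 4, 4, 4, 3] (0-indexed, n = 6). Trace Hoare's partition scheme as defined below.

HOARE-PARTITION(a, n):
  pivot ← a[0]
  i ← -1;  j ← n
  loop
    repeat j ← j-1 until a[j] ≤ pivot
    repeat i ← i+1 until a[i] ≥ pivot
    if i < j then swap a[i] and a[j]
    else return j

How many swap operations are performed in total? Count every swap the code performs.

2

pivot=4
j stops at 5 (3), i stops at 0 (4); swap ⇒ [3, 3, 4, 4, 4, 4]
j stops at 4 (4), i stops at 2 (4); swap ⇒ [3, 3, 4, 4, 4, 4]
j stops at 3, i stops at 3; i≥j ⇒ return 3. a=[3, 3, 4, 4, 4, 4]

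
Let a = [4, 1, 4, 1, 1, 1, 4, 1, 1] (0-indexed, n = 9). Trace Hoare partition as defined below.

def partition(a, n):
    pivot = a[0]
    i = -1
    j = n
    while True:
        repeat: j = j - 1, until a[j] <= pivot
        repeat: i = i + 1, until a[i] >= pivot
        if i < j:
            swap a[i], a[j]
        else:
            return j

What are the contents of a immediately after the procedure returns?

pivot=4
j stops at 8 (1), i stops at 0 (4); swap ⇒ [1, 1, 4, 1, 1, 1, 4, 1, 4]
j stops at 7 (1), i stops at 2 (4); swap ⇒ [1, 1, 1, 1, 1, 1, 4, 4, 4]
j stops at 6, i stops at 6; i≥j ⇒ return 6. a=[1, 1, 1, 1, 1, 1, 4, 4, 4]

[1, 1, 1, 1, 1, 1, 4, 4, 4]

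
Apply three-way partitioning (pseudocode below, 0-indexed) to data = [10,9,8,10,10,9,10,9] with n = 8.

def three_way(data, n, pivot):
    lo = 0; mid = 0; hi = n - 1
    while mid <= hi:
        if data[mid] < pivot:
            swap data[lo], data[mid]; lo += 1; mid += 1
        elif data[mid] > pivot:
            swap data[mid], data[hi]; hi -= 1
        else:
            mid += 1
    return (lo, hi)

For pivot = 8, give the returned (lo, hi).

(0, 0)

pivot = 8; lo=0, mid=0, hi=7
data[mid]=10>8: swap data[0],data[7]; hi=6 → [9,9,8,10,10,9,10,10]
data[mid]=9>8: swap data[0],data[6]; hi=5 → [10,9,8,10,10,9,9,10]
data[mid]=10>8: swap data[0],data[5]; hi=4 → [9,9,8,10,10,10,9,10]
data[mid]=9>8: swap data[0],data[4]; hi=3 → [10,9,8,10,9,10,9,10]
data[mid]=10>8: swap data[0],data[3]; hi=2 → [10,9,8,10,9,10,9,10]
data[mid]=10>8: swap data[0],data[2]; hi=1 → [8,9,10,10,9,10,9,10]
data[mid]=8=8: mid=1
data[mid]=9>8: swap data[1],data[1]; hi=0 → [8,9,10,10,9,10,9,10]
end: lo=0, hi=0; data = [8,9,10,10,9,10,9,10]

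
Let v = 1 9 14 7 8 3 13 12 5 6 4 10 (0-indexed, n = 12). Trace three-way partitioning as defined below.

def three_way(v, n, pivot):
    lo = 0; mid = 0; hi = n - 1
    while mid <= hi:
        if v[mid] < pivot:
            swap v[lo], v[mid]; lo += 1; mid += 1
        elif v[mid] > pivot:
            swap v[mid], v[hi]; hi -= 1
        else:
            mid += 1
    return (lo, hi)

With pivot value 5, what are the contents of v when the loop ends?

pivot = 5; lo=0, mid=0, hi=11
v[mid]=1<5: swap v[0],v[0]; lo=1,mid=1 → 1 9 14 7 8 3 13 12 5 6 4 10
v[mid]=9>5: swap v[1],v[11]; hi=10 → 1 10 14 7 8 3 13 12 5 6 4 9
v[mid]=10>5: swap v[1],v[10]; hi=9 → 1 4 14 7 8 3 13 12 5 6 10 9
v[mid]=4<5: swap v[1],v[1]; lo=2,mid=2 → 1 4 14 7 8 3 13 12 5 6 10 9
v[mid]=14>5: swap v[2],v[9]; hi=8 → 1 4 6 7 8 3 13 12 5 14 10 9
v[mid]=6>5: swap v[2],v[8]; hi=7 → 1 4 5 7 8 3 13 12 6 14 10 9
v[mid]=5=5: mid=3
v[mid]=7>5: swap v[3],v[7]; hi=6 → 1 4 5 12 8 3 13 7 6 14 10 9
v[mid]=12>5: swap v[3],v[6]; hi=5 → 1 4 5 13 8 3 12 7 6 14 10 9
v[mid]=13>5: swap v[3],v[5]; hi=4 → 1 4 5 3 8 13 12 7 6 14 10 9
v[mid]=3<5: swap v[2],v[3]; lo=3,mid=4 → 1 4 3 5 8 13 12 7 6 14 10 9
v[mid]=8>5: swap v[4],v[4]; hi=3 → 1 4 3 5 8 13 12 7 6 14 10 9
end: lo=3, hi=3; v = 1 4 3 5 8 13 12 7 6 14 10 9

1 4 3 5 8 13 12 7 6 14 10 9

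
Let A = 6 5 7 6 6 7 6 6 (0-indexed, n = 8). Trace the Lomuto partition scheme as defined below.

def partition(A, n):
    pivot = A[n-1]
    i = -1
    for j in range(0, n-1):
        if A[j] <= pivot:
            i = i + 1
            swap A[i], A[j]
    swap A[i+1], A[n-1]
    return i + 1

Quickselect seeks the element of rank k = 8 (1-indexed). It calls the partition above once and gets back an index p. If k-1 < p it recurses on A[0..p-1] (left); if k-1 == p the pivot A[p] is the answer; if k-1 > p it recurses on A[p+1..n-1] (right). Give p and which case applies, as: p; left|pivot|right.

5; right

pivot=6, i=-1
j=0: 6≤6, i=0, swap(0,0) ⇒ 6 5 7 6 6 7 6 6
j=1: 5≤6, i=1, swap(1,1) ⇒ 6 5 7 6 6 7 6 6
j=2: 7>6, skip
j=3: 6≤6, i=2, swap(2,3) ⇒ 6 5 6 7 6 7 6 6
j=4: 6≤6, i=3, swap(3,4) ⇒ 6 5 6 6 7 7 6 6
j=5: 7>6, skip
j=6: 6≤6, i=4, swap(4,6) ⇒ 6 5 6 6 6 7 7 6
swap(5,7) ⇒ 6 5 6 6 6 6 7 7; return 5
p = 5; k-1 = 7 > 5 ⇒ right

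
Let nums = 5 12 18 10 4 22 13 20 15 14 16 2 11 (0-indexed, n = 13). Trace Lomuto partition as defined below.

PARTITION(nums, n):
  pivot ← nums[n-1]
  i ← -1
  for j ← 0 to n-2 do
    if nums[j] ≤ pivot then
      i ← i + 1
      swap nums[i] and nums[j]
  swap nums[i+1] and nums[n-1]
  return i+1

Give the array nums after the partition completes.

pivot = nums[12] = 11; i = -1
j=0: nums[0]=5 ≤ 11 → i=0, swap nums[0],nums[0] (no change) → 5 12 18 10 4 22 13 20 15 14 16 2 11
j=1: nums[1]=12 > 11 → no swap
j=2: nums[2]=18 > 11 → no swap
j=3: nums[3]=10 ≤ 11 → i=1, swap nums[1],nums[3] → 5 10 18 12 4 22 13 20 15 14 16 2 11
j=4: nums[4]=4 ≤ 11 → i=2, swap nums[2],nums[4] → 5 10 4 12 18 22 13 20 15 14 16 2 11
j=5: nums[5]=22 > 11 → no swap
j=6: nums[6]=13 > 11 → no swap
j=7: nums[7]=20 > 11 → no swap
j=8: nums[8]=15 > 11 → no swap
j=9: nums[9]=14 > 11 → no swap
j=10: nums[10]=16 > 11 → no swap
j=11: nums[11]=2 ≤ 11 → i=3, swap nums[3],nums[11] → 5 10 4 2 18 22 13 20 15 14 16 12 11
final swap nums[4],nums[12] → 5 10 4 2 11 22 13 20 15 14 16 12 18; return 4

5 10 4 2 11 22 13 20 15 14 16 12 18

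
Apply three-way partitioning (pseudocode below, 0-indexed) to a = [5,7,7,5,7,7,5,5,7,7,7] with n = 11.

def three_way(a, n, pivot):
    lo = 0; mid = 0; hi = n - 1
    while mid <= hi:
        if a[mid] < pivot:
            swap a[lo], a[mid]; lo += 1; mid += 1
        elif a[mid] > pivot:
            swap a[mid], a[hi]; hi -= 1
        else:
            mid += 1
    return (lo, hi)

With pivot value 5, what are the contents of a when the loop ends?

[5,5,5,5,7,7,7,7,7,7,7]

lo=0 mid=0 hi=10
5=5: mid=1
7>5: swap(1,10), hi=9 ⇒ [5,7,7,5,7,7,5,5,7,7,7]
7>5: swap(1,9), hi=8 ⇒ [5,7,7,5,7,7,5,5,7,7,7]
7>5: swap(1,8), hi=7 ⇒ [5,7,7,5,7,7,5,5,7,7,7]
7>5: swap(1,7), hi=6 ⇒ [5,5,7,5,7,7,5,7,7,7,7]
5=5: mid=2
7>5: swap(2,6), hi=5 ⇒ [5,5,5,5,7,7,7,7,7,7,7]
5=5: mid=3
5=5: mid=4
7>5: swap(4,5), hi=4 ⇒ [5,5,5,5,7,7,7,7,7,7,7]
7>5: swap(4,4), hi=3 ⇒ [5,5,5,5,7,7,7,7,7,7,7]
done. lo=0 hi=3; a=[5,5,5,5,7,7,7,7,7,7,7]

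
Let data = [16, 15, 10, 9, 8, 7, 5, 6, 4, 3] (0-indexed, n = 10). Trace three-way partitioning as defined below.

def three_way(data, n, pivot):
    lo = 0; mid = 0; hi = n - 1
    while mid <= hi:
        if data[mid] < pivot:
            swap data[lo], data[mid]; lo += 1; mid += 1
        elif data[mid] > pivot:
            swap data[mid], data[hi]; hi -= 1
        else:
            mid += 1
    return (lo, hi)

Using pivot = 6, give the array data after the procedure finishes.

[3, 4, 5, 6, 7, 8, 9, 10, 15, 16]

pivot = 6; lo=0, mid=0, hi=9
data[mid]=16>6: swap data[0],data[9]; hi=8 → [3, 15, 10, 9, 8, 7, 5, 6, 4, 16]
data[mid]=3<6: swap data[0],data[0]; lo=1,mid=1 → [3, 15, 10, 9, 8, 7, 5, 6, 4, 16]
data[mid]=15>6: swap data[1],data[8]; hi=7 → [3, 4, 10, 9, 8, 7, 5, 6, 15, 16]
data[mid]=4<6: swap data[1],data[1]; lo=2,mid=2 → [3, 4, 10, 9, 8, 7, 5, 6, 15, 16]
data[mid]=10>6: swap data[2],data[7]; hi=6 → [3, 4, 6, 9, 8, 7, 5, 10, 15, 16]
data[mid]=6=6: mid=3
data[mid]=9>6: swap data[3],data[6]; hi=5 → [3, 4, 6, 5, 8, 7, 9, 10, 15, 16]
data[mid]=5<6: swap data[2],data[3]; lo=3,mid=4 → [3, 4, 5, 6, 8, 7, 9, 10, 15, 16]
data[mid]=8>6: swap data[4],data[5]; hi=4 → [3, 4, 5, 6, 7, 8, 9, 10, 15, 16]
data[mid]=7>6: swap data[4],data[4]; hi=3 → [3, 4, 5, 6, 7, 8, 9, 10, 15, 16]
end: lo=3, hi=3; data = [3, 4, 5, 6, 7, 8, 9, 10, 15, 16]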